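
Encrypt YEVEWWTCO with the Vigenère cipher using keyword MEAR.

Repeat the key across the message: MEARMEARM
Y(24)+M(12): 36≡10 → K
E(4)+E(4): 8 → I
V(21)+A(0): 21 → V
E(4)+R(17): 21 → V
W(22)+M(12): 34≡8 → I
W(22)+E(4): 26≡0 → A
T(19)+A(0): 19 → T
C(2)+R(17): 19 → T
O(14)+M(12): 26≡0 → A

KIVVIATTA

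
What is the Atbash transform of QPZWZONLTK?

Q(16) → J(9)
P(15) → K(10)
Z(25) → A(0)
W(22) → D(3)
Z(25) → A(0)
O(14) → L(11)
N(13) → M(12)
L(11) → O(14)
T(19) → G(6)
K(10) → P(15)

JKADALMOGP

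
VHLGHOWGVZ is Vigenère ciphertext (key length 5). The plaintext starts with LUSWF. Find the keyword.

Subtract each crib letter from the matching ciphertext letter (mod 26):
V(21)−L(11)=10 → K
H(7)−U(20)=-13≡13 → N
L(11)−S(18)=-7≡19 → T
G(6)−W(22)=-16≡10 → K
H(7)−F(5)=2 → C

KNTKC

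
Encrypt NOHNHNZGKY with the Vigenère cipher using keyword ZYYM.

Repeat the key across the message: ZYYMZYYMZY
N(13)+Z(25): 38≡12 → M
O(14)+Y(24): 38≡12 → M
H(7)+Y(24): 31≡5 → F
N(13)+M(12): 25 → Z
H(7)+Z(25): 32≡6 → G
N(13)+Y(24): 37≡11 → L
Z(25)+Y(24): 49≡23 → X
G(6)+M(12): 18 → S
K(10)+Z(25): 35≡9 → J
Y(24)+Y(24): 48≡22 → W

MMFZGLXSJW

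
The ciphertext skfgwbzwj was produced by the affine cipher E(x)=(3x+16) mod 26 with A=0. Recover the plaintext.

The inverse of 3 mod 26 is 9, since 3·9=27≡1. Apply D(y)=9·(y−16) mod 26:
s(18): 9·(18−16)=18 → s
k(10): 9·(10−16)=-54≡24 → y
f(5): 9·(5−16)=-99≡5 → f
g(6): 9·(6−16)=-90≡14 → o
w(22): 9·(22−16)=54≡2 → c
b(1): 9·(1−16)=-135≡21 → v
z(25): 9·(25−16)=81≡3 → d
w(22): 9·(22−16)=54≡2 → c
j(9): 9·(9−16)=-63≡15 → p

syfocvdcp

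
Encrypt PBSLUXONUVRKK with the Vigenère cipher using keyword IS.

XTADCPWFCNZCS

Repeat the key across the message: ISISISISISISI
P(15)+I(8): 23 → X
B(1)+S(18): 19 → T
S(18)+I(8): 26≡0 → A
L(11)+S(18): 29≡3 → D
U(20)+I(8): 28≡2 → C
X(23)+S(18): 41≡15 → P
O(14)+I(8): 22 → W
N(13)+S(18): 31≡5 → F
U(20)+I(8): 28≡2 → C
V(21)+S(18): 39≡13 → N
R(17)+I(8): 25 → Z
K(10)+S(18): 28≡2 → C
K(10)+I(8): 18 → S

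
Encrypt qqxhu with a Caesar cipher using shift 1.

rryiv

q(16): 16+1=17 → r
q(16): 16+1=17 → r
x(23): 23+1=24 → y
h(7): 7+1=8 → i
u(20): 20+1=21 → v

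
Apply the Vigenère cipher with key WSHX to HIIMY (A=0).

Repeat the key across the message: WSHXW
H(7)+W(22): 29≡3 → D
I(8)+S(18): 26≡0 → A
I(8)+H(7): 15 → P
M(12)+X(23): 35≡9 → J
Y(24)+W(22): 46≡20 → U

DAPJU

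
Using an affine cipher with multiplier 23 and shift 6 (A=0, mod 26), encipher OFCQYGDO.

QRAKMOXQ

O(14): 23·14+6=328≡16 → Q
F(5): 23·5+6=121≡17 → R
C(2): 23·2+6=52≡0 → A
Q(16): 23·16+6=374≡10 → K
Y(24): 23·24+6=558≡12 → M
G(6): 23·6+6=144≡14 → O
D(3): 23·3+6=75≡23 → X
O(14): 23·14+6=328≡16 → Q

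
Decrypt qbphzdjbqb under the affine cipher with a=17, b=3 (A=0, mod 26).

ngqomaigng

The inverse of 17 mod 26 is 23, since 17·23=391≡1. Apply D(y)=23·(y−3) mod 26:
q(16): 23·(16−3)=299≡13 → n
b(1): 23·(1−3)=-46≡6 → g
p(15): 23·(15−3)=276≡16 → q
h(7): 23·(7−3)=92≡14 → o
z(25): 23·(25−3)=506≡12 → m
d(3): 23·(3−3)=0 → a
j(9): 23·(9−3)=138≡8 → i
b(1): 23·(1−3)=-46≡6 → g
q(16): 23·(16−3)=299≡13 → n
b(1): 23·(1−3)=-46≡6 → g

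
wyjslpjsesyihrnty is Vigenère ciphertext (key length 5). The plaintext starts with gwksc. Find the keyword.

Subtract each crib letter from the matching ciphertext letter (mod 26):
w(22)−g(6)=16 → q
y(24)−w(22)=2 → c
j(9)−k(10)=-1≡25 → z
s(18)−s(18)=0 → a
l(11)−c(2)=9 → j

qczaj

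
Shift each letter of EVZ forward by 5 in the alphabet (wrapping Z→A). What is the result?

E(4): 4+5=9 → J
V(21): 21+5=26≡0 → A
Z(25): 25+5=30≡4 → E

JAE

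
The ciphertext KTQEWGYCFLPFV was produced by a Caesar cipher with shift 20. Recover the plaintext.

QZWKCMEILRVLB

K(10): 10−20=-10≡16 → Q
T(19): 19−20=-1≡25 → Z
Q(16): 16−20=-4≡22 → W
E(4): 4−20=-16≡10 → K
W(22): 22−20=2 → C
G(6): 6−20=-14≡12 → M
Y(24): 24−20=4 → E
C(2): 2−20=-18≡8 → I
F(5): 5−20=-15≡11 → L
L(11): 11−20=-9≡17 → R
P(15): 15−20=-5≡21 → V
F(5): 5−20=-15≡11 → L
V(21): 21−20=1 → B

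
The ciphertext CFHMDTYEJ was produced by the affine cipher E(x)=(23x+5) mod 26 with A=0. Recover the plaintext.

The inverse of 23 mod 26 is 17, since 23·17=391≡1. Apply D(y)=17·(y−5) mod 26:
C(2): 17·(2−5)=-51≡1 → B
F(5): 17·(5−5)=0 → A
H(7): 17·(7−5)=34≡8 → I
M(12): 17·(12−5)=119≡15 → P
D(3): 17·(3−5)=-34≡18 → S
T(19): 17·(19−5)=238≡4 → E
Y(24): 17·(24−5)=323≡11 → L
E(4): 17·(4−5)=-17≡9 → J
J(9): 17·(9−5)=68≡16 → Q

BAIPSELJQ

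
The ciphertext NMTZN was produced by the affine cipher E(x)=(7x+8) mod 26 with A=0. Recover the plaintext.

XIJVX

The inverse of 7 mod 26 is 15, since 7·15=105≡1. Apply D(y)=15·(y−8) mod 26:
N(13): 15·(13−8)=75≡23 → X
M(12): 15·(12−8)=60≡8 → I
T(19): 15·(19−8)=165≡9 → J
Z(25): 15·(25−8)=255≡21 → V
N(13): 15·(13−8)=75≡23 → X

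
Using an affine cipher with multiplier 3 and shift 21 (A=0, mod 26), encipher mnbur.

m(12): 3·12+21=57≡5 → f
n(13): 3·13+21=60≡8 → i
b(1): 3·1+21=24 → y
u(20): 3·20+21=81≡3 → d
r(17): 3·17+21=72≡20 → u

fiydu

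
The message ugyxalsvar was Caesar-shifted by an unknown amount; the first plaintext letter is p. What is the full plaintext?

pbtsvgnqvm

From the crib: u(20)−p(15)=5, so the shift is 5.
Subtract 5 from each ciphertext letter:
u(20): 20−5=15 → p
g(6): 6−5=1 → b
y(24): 24−5=19 → t
x(23): 23−5=18 → s
a(0): 0−5=-5≡21 → v
l(11): 11−5=6 → g
s(18): 18−5=13 → n
v(21): 21−5=16 → q
a(0): 0−5=-5≡21 → v
r(17): 17−5=12 → m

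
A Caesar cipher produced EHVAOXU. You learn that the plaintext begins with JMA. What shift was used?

From the crib: E(4)−J(9)=-5≡21, so the shift is 21.

21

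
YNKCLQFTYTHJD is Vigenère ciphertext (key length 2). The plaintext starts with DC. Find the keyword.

Subtract each crib letter from the matching ciphertext letter (mod 26):
Y(24)−D(3)=21 → V
N(13)−C(2)=11 → L

VL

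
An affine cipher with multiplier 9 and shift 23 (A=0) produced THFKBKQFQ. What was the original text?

The inverse of 9 mod 26 is 3, since 9·3=27≡1. Apply D(y)=3·(y−23) mod 26:
T(19): 3·(19−23)=-12≡14 → O
H(7): 3·(7−23)=-48≡4 → E
F(5): 3·(5−23)=-54≡24 → Y
K(10): 3·(10−23)=-39≡13 → N
B(1): 3·(1−23)=-66≡12 → M
K(10): 3·(10−23)=-39≡13 → N
Q(16): 3·(16−23)=-21≡5 → F
F(5): 3·(5−23)=-54≡24 → Y
Q(16): 3·(16−23)=-21≡5 → F

OEYNMNFYF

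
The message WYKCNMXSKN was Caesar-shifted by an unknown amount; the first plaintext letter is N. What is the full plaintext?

From the crib: W(22)−N(13)=9, so the shift is 9.
Subtract 9 from each ciphertext letter:
W(22): 22−9=13 → N
Y(24): 24−9=15 → P
K(10): 10−9=1 → B
C(2): 2−9=-7≡19 → T
N(13): 13−9=4 → E
M(12): 12−9=3 → D
X(23): 23−9=14 → O
S(18): 18−9=9 → J
K(10): 10−9=1 → B
N(13): 13−9=4 → E

NPBTEDOJBE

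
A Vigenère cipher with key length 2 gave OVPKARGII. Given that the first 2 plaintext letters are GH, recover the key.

IO

Subtract each crib letter from the matching ciphertext letter (mod 26):
O(14)−G(6)=8 → I
V(21)−H(7)=14 → O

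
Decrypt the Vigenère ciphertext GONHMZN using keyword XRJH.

JXEAPIE

Repeat the key across the ciphertext: XRJHXRJ
G(6)−X(23): -17≡9 → J
O(14)−R(17): -3≡23 → X
N(13)−J(9): 4 → E
H(7)−H(7): 0 → A
M(12)−X(23): -11≡15 → P
Z(25)−R(17): 8 → I
N(13)−J(9): 4 → E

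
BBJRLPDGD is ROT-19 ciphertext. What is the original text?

B(1): 1−19=-18≡8 → I
B(1): 1−19=-18≡8 → I
J(9): 9−19=-10≡16 → Q
R(17): 17−19=-2≡24 → Y
L(11): 11−19=-8≡18 → S
P(15): 15−19=-4≡22 → W
D(3): 3−19=-16≡10 → K
G(6): 6−19=-13≡13 → N
D(3): 3−19=-16≡10 → K

IIQYSWKNK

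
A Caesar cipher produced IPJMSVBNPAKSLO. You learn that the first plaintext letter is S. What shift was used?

From the crib: I(8)−S(18)=-10≡16, so the shift is 16.

16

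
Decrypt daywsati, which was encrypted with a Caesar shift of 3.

d(3): 3−3=0 → a
a(0): 0−3=-3≡23 → x
y(24): 24−3=21 → v
w(22): 22−3=19 → t
s(18): 18−3=15 → p
a(0): 0−3=-3≡23 → x
t(19): 19−3=16 → q
i(8): 8−3=5 → f

axvtpxqf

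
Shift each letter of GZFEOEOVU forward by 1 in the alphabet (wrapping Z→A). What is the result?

HAGFPFPWV

G(6): 6+1=7 → H
Z(25): 25+1=26≡0 → A
F(5): 5+1=6 → G
E(4): 4+1=5 → F
O(14): 14+1=15 → P
E(4): 4+1=5 → F
O(14): 14+1=15 → P
V(21): 21+1=22 → W
U(20): 20+1=21 → V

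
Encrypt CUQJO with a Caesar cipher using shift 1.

DVRKP

C(2): 2+1=3 → D
U(20): 20+1=21 → V
Q(16): 16+1=17 → R
J(9): 9+1=10 → K
O(14): 14+1=15 → P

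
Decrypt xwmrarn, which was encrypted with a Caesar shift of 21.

cbrwfws

x(23): 23−21=2 → c
w(22): 22−21=1 → b
m(12): 12−21=-9≡17 → r
r(17): 17−21=-4≡22 → w
a(0): 0−21=-21≡5 → f
r(17): 17−21=-4≡22 → w
n(13): 13−21=-8≡18 → s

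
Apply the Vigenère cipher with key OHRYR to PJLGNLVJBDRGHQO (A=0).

DQCEEZCAZUFNYOF

Repeat the key across the message: OHRYROHRYROHRYR
P(15)+O(14): 29≡3 → D
J(9)+H(7): 16 → Q
L(11)+R(17): 28≡2 → C
G(6)+Y(24): 30≡4 → E
N(13)+R(17): 30≡4 → E
L(11)+O(14): 25 → Z
V(21)+H(7): 28≡2 → C
J(9)+R(17): 26≡0 → A
B(1)+Y(24): 25 → Z
D(3)+R(17): 20 → U
R(17)+O(14): 31≡5 → F
G(6)+H(7): 13 → N
H(7)+R(17): 24 → Y
Q(16)+Y(24): 40≡14 → O
O(14)+R(17): 31≡5 → F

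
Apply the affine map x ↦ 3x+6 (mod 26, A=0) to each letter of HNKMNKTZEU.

H(7): 3·7+6=27≡1 → B
N(13): 3·13+6=45≡19 → T
K(10): 3·10+6=36≡10 → K
M(12): 3·12+6=42≡16 → Q
N(13): 3·13+6=45≡19 → T
K(10): 3·10+6=36≡10 → K
T(19): 3·19+6=63≡11 → L
Z(25): 3·25+6=81≡3 → D
E(4): 3·4+6=18 → S
U(20): 3·20+6=66≡14 → O

BTKQTKLDSO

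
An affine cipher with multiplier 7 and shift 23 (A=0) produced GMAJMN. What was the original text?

The inverse of 7 mod 26 is 15, since 7·15=105≡1. Apply D(y)=15·(y−23) mod 26:
G(6): 15·(6−23)=-255≡5 → F
M(12): 15·(12−23)=-165≡17 → R
A(0): 15·(0−23)=-345≡19 → T
J(9): 15·(9−23)=-210≡24 → Y
M(12): 15·(12−23)=-165≡17 → R
N(13): 15·(13−23)=-150≡6 → G

FRTYRG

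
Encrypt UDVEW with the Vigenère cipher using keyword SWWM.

MZRQO

Repeat the key across the message: SWWMS
U(20)+S(18): 38≡12 → M
D(3)+W(22): 25 → Z
V(21)+W(22): 43≡17 → R
E(4)+M(12): 16 → Q
W(22)+S(18): 40≡14 → O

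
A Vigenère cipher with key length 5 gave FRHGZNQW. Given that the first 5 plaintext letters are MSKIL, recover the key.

TZXYO

Subtract each crib letter from the matching ciphertext letter (mod 26):
F(5)−M(12)=-7≡19 → T
R(17)−S(18)=-1≡25 → Z
H(7)−K(10)=-3≡23 → X
G(6)−I(8)=-2≡24 → Y
Z(25)−L(11)=14 → O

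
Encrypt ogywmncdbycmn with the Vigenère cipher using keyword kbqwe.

Repeat the key across the message: kbqwekbqwekbq
o(14)+k(10): 24 → y
g(6)+b(1): 7 → h
y(24)+q(16): 40≡14 → o
w(22)+w(22): 44≡18 → s
m(12)+e(4): 16 → q
n(13)+k(10): 23 → x
c(2)+b(1): 3 → d
d(3)+q(16): 19 → t
b(1)+w(22): 23 → x
y(24)+e(4): 28≡2 → c
c(2)+k(10): 12 → m
m(12)+b(1): 13 → n
n(13)+q(16): 29≡3 → d

yhosqxdtxcmnd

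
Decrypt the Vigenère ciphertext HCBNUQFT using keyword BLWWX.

GRFRXPUX

Repeat the key across the ciphertext: BLWWXBLW
H(7)−B(1): 6 → G
C(2)−L(11): -9≡17 → R
B(1)−W(22): -21≡5 → F
N(13)−W(22): -9≡17 → R
U(20)−X(23): -3≡23 → X
Q(16)−B(1): 15 → P
F(5)−L(11): -6≡20 → U
T(19)−W(22): -3≡23 → X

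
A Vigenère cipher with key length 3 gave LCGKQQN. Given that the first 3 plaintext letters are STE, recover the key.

Subtract each crib letter from the matching ciphertext letter (mod 26):
L(11)−S(18)=-7≡19 → T
C(2)−T(19)=-17≡9 → J
G(6)−E(4)=2 → C

TJC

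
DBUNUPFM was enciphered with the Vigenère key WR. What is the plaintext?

HKYWYYJV

Repeat the key across the ciphertext: WRWRWRWR
D(3)−W(22): -19≡7 → H
B(1)−R(17): -16≡10 → K
U(20)−W(22): -2≡24 → Y
N(13)−R(17): -4≡22 → W
U(20)−W(22): -2≡24 → Y
P(15)−R(17): -2≡24 → Y
F(5)−W(22): -17≡9 → J
M(12)−R(17): -5≡21 → V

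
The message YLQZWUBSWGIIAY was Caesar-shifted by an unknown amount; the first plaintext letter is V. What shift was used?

3

From the crib: Y(24)−V(21)=3, so the shift is 3.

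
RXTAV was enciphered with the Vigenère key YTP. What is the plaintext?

Repeat the key across the ciphertext: YTPYT
R(17)−Y(24): -7≡19 → T
X(23)−T(19): 4 → E
T(19)−P(15): 4 → E
A(0)−Y(24): -24≡2 → C
V(21)−T(19): 2 → C

TEECC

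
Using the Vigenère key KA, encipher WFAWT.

GFKWD

Repeat the key across the message: KAKAK
W(22)+K(10): 32≡6 → G
F(5)+A(0): 5 → F
A(0)+K(10): 10 → K
W(22)+A(0): 22 → W
T(19)+K(10): 29≡3 → D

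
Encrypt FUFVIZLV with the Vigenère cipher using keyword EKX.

JECZSWPF

Repeat the key across the message: EKXEKXEK
F(5)+E(4): 9 → J
U(20)+K(10): 30≡4 → E
F(5)+X(23): 28≡2 → C
V(21)+E(4): 25 → Z
I(8)+K(10): 18 → S
Z(25)+X(23): 48≡22 → W
L(11)+E(4): 15 → P
V(21)+K(10): 31≡5 → F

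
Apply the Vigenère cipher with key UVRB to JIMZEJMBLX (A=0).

Repeat the key across the message: UVRBUVRBUV
J(9)+U(20): 29≡3 → D
I(8)+V(21): 29≡3 → D
M(12)+R(17): 29≡3 → D
Z(25)+B(1): 26≡0 → A
E(4)+U(20): 24 → Y
J(9)+V(21): 30≡4 → E
M(12)+R(17): 29≡3 → D
B(1)+B(1): 2 → C
L(11)+U(20): 31≡5 → F
X(23)+V(21): 44≡18 → S

DDDAYEDCFS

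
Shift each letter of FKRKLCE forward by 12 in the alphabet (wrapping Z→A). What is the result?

RWDWXOQ

F(5): 5+12=17 → R
K(10): 10+12=22 → W
R(17): 17+12=29≡3 → D
K(10): 10+12=22 → W
L(11): 11+12=23 → X
C(2): 2+12=14 → O
E(4): 4+12=16 → Q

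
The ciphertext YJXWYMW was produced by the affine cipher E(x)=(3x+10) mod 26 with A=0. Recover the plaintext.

The inverse of 3 mod 26 is 9, since 3·9=27≡1. Apply D(y)=9·(y−10) mod 26:
Y(24): 9·(24−10)=126≡22 → W
J(9): 9·(9−10)=-9≡17 → R
X(23): 9·(23−10)=117≡13 → N
W(22): 9·(22−10)=108≡4 → E
Y(24): 9·(24−10)=126≡22 → W
M(12): 9·(12−10)=18 → S
W(22): 9·(22−10)=108≡4 → E

WRNEWSE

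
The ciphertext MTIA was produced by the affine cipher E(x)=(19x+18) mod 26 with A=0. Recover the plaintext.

MLUK

The inverse of 19 mod 26 is 11, since 19·11=209≡1. Apply D(y)=11·(y−18) mod 26:
M(12): 11·(12−18)=-66≡12 → M
T(19): 11·(19−18)=11 → L
I(8): 11·(8−18)=-110≡20 → U
A(0): 11·(0−18)=-198≡10 → K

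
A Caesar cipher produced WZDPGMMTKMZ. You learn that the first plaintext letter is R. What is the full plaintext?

RUYKBHHOFHU

From the crib: W(22)−R(17)=5, so the shift is 5.
Subtract 5 from each ciphertext letter:
W(22): 22−5=17 → R
Z(25): 25−5=20 → U
D(3): 3−5=-2≡24 → Y
P(15): 15−5=10 → K
G(6): 6−5=1 → B
M(12): 12−5=7 → H
M(12): 12−5=7 → H
T(19): 19−5=14 → O
K(10): 10−5=5 → F
M(12): 12−5=7 → H
Z(25): 25−5=20 → U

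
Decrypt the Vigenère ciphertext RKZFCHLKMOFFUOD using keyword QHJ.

BDQPVYVDDYYWEHU

Repeat the key across the ciphertext: QHJQHJQHJQHJQHJ
R(17)−Q(16): 1 → B
K(10)−H(7): 3 → D
Z(25)−J(9): 16 → Q
F(5)−Q(16): -11≡15 → P
C(2)−H(7): -5≡21 → V
H(7)−J(9): -2≡24 → Y
L(11)−Q(16): -5≡21 → V
K(10)−H(7): 3 → D
M(12)−J(9): 3 → D
O(14)−Q(16): -2≡24 → Y
F(5)−H(7): -2≡24 → Y
F(5)−J(9): -4≡22 → W
U(20)−Q(16): 4 → E
O(14)−H(7): 7 → H
D(3)−J(9): -6≡20 → U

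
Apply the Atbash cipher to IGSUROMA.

RTHFILNZ

I(8) → R(17)
G(6) → T(19)
S(18) → H(7)
U(20) → F(5)
R(17) → I(8)
O(14) → L(11)
M(12) → N(13)
A(0) → Z(25)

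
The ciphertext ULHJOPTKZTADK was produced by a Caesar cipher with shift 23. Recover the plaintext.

U(20): 20−23=-3≡23 → X
L(11): 11−23=-12≡14 → O
H(7): 7−23=-16≡10 → K
J(9): 9−23=-14≡12 → M
O(14): 14−23=-9≡17 → R
P(15): 15−23=-8≡18 → S
T(19): 19−23=-4≡22 → W
K(10): 10−23=-13≡13 → N
Z(25): 25−23=2 → C
T(19): 19−23=-4≡22 → W
A(0): 0−23=-23≡3 → D
D(3): 3−23=-20≡6 → G
K(10): 10−23=-13≡13 → N

XOKMRSWNCWDGN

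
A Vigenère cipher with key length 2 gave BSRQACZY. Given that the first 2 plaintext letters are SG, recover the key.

JM

Subtract each crib letter from the matching ciphertext letter (mod 26):
B(1)−S(18)=-17≡9 → J
S(18)−G(6)=12 → M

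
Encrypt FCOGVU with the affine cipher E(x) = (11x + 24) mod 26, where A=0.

F(5): 11·5+24=79≡1 → B
C(2): 11·2+24=46≡20 → U
O(14): 11·14+24=178≡22 → W
G(6): 11·6+24=90≡12 → M
V(21): 11·21+24=255≡21 → V
U(20): 11·20+24=244≡10 → K

BUWMVK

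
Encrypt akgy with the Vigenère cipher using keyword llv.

lvbj

Repeat the key across the message: llvl
a(0)+l(11): 11 → l
k(10)+l(11): 21 → v
g(6)+v(21): 27≡1 → b
y(24)+l(11): 35≡9 → j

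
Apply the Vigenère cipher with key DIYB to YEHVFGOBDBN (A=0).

BMFWIOMCGJL

Repeat the key across the message: DIYBDIYBDIY
Y(24)+D(3): 27≡1 → B
E(4)+I(8): 12 → M
H(7)+Y(24): 31≡5 → F
V(21)+B(1): 22 → W
F(5)+D(3): 8 → I
G(6)+I(8): 14 → O
O(14)+Y(24): 38≡12 → M
B(1)+B(1): 2 → C
D(3)+D(3): 6 → G
B(1)+I(8): 9 → J
N(13)+Y(24): 37≡11 → L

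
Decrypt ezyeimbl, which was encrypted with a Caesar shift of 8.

wrqwaetd

e(4): 4−8=-4≡22 → w
z(25): 25−8=17 → r
y(24): 24−8=16 → q
e(4): 4−8=-4≡22 → w
i(8): 8−8=0 → a
m(12): 12−8=4 → e
b(1): 1−8=-7≡19 → t
l(11): 11−8=3 → d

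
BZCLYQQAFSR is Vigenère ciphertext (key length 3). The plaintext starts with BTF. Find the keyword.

AGX

Subtract each crib letter from the matching ciphertext letter (mod 26):
B(1)−B(1)=0 → A
Z(25)−T(19)=6 → G
C(2)−F(5)=-3≡23 → X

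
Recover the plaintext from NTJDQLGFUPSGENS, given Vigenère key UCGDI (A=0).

Repeat the key across the ciphertext: UCGDIUCGDIUCGDI
N(13)−U(20): -7≡19 → T
T(19)−C(2): 17 → R
J(9)−G(6): 3 → D
D(3)−D(3): 0 → A
Q(16)−I(8): 8 → I
L(11)−U(20): -9≡17 → R
G(6)−C(2): 4 → E
F(5)−G(6): -1≡25 → Z
U(20)−D(3): 17 → R
P(15)−I(8): 7 → H
S(18)−U(20): -2≡24 → Y
G(6)−C(2): 4 → E
E(4)−G(6): -2≡24 → Y
N(13)−D(3): 10 → K
S(18)−I(8): 10 → K

TRDAIREZRHYEYKK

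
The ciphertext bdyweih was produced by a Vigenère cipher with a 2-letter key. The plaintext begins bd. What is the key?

aa

Subtract each crib letter from the matching ciphertext letter (mod 26):
b(1)−b(1)=0 → a
d(3)−d(3)=0 → a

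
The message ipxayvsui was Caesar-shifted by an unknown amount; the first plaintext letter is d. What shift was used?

5

From the crib: i(8)−d(3)=5, so the shift is 5.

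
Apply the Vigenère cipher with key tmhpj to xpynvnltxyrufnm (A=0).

qbfcegxamhkgmcv

Repeat the key across the message: tmhpjtmhpjtmhpj
x(23)+t(19): 42≡16 → q
p(15)+m(12): 27≡1 → b
y(24)+h(7): 31≡5 → f
n(13)+p(15): 28≡2 → c
v(21)+j(9): 30≡4 → e
n(13)+t(19): 32≡6 → g
l(11)+m(12): 23 → x
t(19)+h(7): 26≡0 → a
x(23)+p(15): 38≡12 → m
y(24)+j(9): 33≡7 → h
r(17)+t(19): 36≡10 → k
u(20)+m(12): 32≡6 → g
f(5)+h(7): 12 → m
n(13)+p(15): 28≡2 → c
m(12)+j(9): 21 → v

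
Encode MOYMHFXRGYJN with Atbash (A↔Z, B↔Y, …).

NLBNSUCITBQM

M(12) → N(13)
O(14) → L(11)
Y(24) → B(1)
M(12) → N(13)
H(7) → S(18)
F(5) → U(20)
X(23) → C(2)
R(17) → I(8)
G(6) → T(19)
Y(24) → B(1)
J(9) → Q(16)
N(13) → M(12)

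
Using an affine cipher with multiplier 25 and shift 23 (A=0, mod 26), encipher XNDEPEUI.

X(23): 25·23+23=598≡0 → A
N(13): 25·13+23=348≡10 → K
D(3): 25·3+23=98≡20 → U
E(4): 25·4+23=123≡19 → T
P(15): 25·15+23=398≡8 → I
E(4): 25·4+23=123≡19 → T
U(20): 25·20+23=523≡3 → D
I(8): 25·8+23=223≡15 → P

AKUTITDP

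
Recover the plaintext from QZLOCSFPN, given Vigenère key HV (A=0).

JEETVXYUG

Repeat the key across the ciphertext: HVHVHVHVH
Q(16)−H(7): 9 → J
Z(25)−V(21): 4 → E
L(11)−H(7): 4 → E
O(14)−V(21): -7≡19 → T
C(2)−H(7): -5≡21 → V
S(18)−V(21): -3≡23 → X
F(5)−H(7): -2≡24 → Y
P(15)−V(21): -6≡20 → U
N(13)−H(7): 6 → G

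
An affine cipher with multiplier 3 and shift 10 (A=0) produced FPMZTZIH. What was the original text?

HTSFDFIZ

The inverse of 3 mod 26 is 9, since 3·9=27≡1. Apply D(y)=9·(y−10) mod 26:
F(5): 9·(5−10)=-45≡7 → H
P(15): 9·(15−10)=45≡19 → T
M(12): 9·(12−10)=18 → S
Z(25): 9·(25−10)=135≡5 → F
T(19): 9·(19−10)=81≡3 → D
Z(25): 9·(25−10)=135≡5 → F
I(8): 9·(8−10)=-18≡8 → I
H(7): 9·(7−10)=-27≡25 → Z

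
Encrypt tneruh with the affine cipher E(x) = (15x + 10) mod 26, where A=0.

jxsfyl

t(19): 15·19+10=295≡9 → j
n(13): 15·13+10=205≡23 → x
e(4): 15·4+10=70≡18 → s
r(17): 15·17+10=265≡5 → f
u(20): 15·20+10=310≡24 → y
h(7): 15·7+10=115≡11 → l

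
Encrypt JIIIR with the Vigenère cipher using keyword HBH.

QJPPS

Repeat the key across the message: HBHHB
J(9)+H(7): 16 → Q
I(8)+B(1): 9 → J
I(8)+H(7): 15 → P
I(8)+H(7): 15 → P
R(17)+B(1): 18 → S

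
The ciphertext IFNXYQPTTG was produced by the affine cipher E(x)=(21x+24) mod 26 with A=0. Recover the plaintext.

The inverse of 21 mod 26 is 5, since 21·5=105≡1. Apply D(y)=5·(y−24) mod 26:
I(8): 5·(8−24)=-80≡24 → Y
F(5): 5·(5−24)=-95≡9 → J
N(13): 5·(13−24)=-55≡23 → X
X(23): 5·(23−24)=-5≡21 → V
Y(24): 5·(24−24)=0 → A
Q(16): 5·(16−24)=-40≡12 → M
P(15): 5·(15−24)=-45≡7 → H
T(19): 5·(19−24)=-25≡1 → B
T(19): 5·(19−24)=-25≡1 → B
G(6): 5·(6−24)=-90≡14 → O

YJXVAMHBBO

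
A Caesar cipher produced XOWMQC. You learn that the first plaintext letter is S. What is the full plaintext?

From the crib: X(23)−S(18)=5, so the shift is 5.
Subtract 5 from each ciphertext letter:
X(23): 23−5=18 → S
O(14): 14−5=9 → J
W(22): 22−5=17 → R
M(12): 12−5=7 → H
Q(16): 16−5=11 → L
C(2): 2−5=-3≡23 → X

SJRHLX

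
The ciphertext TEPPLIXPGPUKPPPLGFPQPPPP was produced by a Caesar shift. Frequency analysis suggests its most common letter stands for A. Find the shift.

The most frequent ciphertext letter is P (appears 12 times).
P is position 15; A is position 0.
Shift = 15.

15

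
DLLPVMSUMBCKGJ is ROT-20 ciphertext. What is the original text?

D(3): 3−20=-17≡9 → J
L(11): 11−20=-9≡17 → R
L(11): 11−20=-9≡17 → R
P(15): 15−20=-5≡21 → V
V(21): 21−20=1 → B
M(12): 12−20=-8≡18 → S
S(18): 18−20=-2≡24 → Y
U(20): 20−20=0 → A
M(12): 12−20=-8≡18 → S
B(1): 1−20=-19≡7 → H
C(2): 2−20=-18≡8 → I
K(10): 10−20=-10≡16 → Q
G(6): 6−20=-14≡12 → M
J(9): 9−20=-11≡15 → P

JRRVBSYASHIQMP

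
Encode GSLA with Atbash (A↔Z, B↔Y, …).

THOZ

G(6) → T(19)
S(18) → H(7)
L(11) → O(14)
A(0) → Z(25)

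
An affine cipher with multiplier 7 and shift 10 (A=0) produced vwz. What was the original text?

jyr

The inverse of 7 mod 26 is 15, since 7·15=105≡1. Apply D(y)=15·(y−10) mod 26:
v(21): 15·(21−10)=165≡9 → j
w(22): 15·(22−10)=180≡24 → y
z(25): 15·(25−10)=225≡17 → r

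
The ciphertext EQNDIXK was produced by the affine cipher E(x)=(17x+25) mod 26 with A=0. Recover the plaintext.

LBKOZGT

The inverse of 17 mod 26 is 23, since 17·23=391≡1. Apply D(y)=23·(y−25) mod 26:
E(4): 23·(4−25)=-483≡11 → L
Q(16): 23·(16−25)=-207≡1 → B
N(13): 23·(13−25)=-276≡10 → K
D(3): 23·(3−25)=-506≡14 → O
I(8): 23·(8−25)=-391≡25 → Z
X(23): 23·(23−25)=-46≡6 → G
K(10): 23·(10−25)=-345≡19 → T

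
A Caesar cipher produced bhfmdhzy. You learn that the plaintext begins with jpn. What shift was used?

From the crib: b(1)−j(9)=-8≡18, so the shift is 18.

18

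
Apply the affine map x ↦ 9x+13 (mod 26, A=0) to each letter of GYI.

PVH

G(6): 9·6+13=67≡15 → P
Y(24): 9·24+13=229≡21 → V
I(8): 9·8+13=85≡7 → H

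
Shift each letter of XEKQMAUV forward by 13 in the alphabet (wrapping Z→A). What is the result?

KRXDZNHI

X(23): 23+13=36≡10 → K
E(4): 4+13=17 → R
K(10): 10+13=23 → X
Q(16): 16+13=29≡3 → D
M(12): 12+13=25 → Z
A(0): 0+13=13 → N
U(20): 20+13=33≡7 → H
V(21): 21+13=34≡8 → I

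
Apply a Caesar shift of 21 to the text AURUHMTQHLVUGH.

VPMPCHOLCGQPBC

A(0): 0+21=21 → V
U(20): 20+21=41≡15 → P
R(17): 17+21=38≡12 → M
U(20): 20+21=41≡15 → P
H(7): 7+21=28≡2 → C
M(12): 12+21=33≡7 → H
T(19): 19+21=40≡14 → O
Q(16): 16+21=37≡11 → L
H(7): 7+21=28≡2 → C
L(11): 11+21=32≡6 → G
V(21): 21+21=42≡16 → Q
U(20): 20+21=41≡15 → P
G(6): 6+21=27≡1 → B
H(7): 7+21=28≡2 → C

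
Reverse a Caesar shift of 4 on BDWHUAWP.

B(1): 1−4=-3≡23 → X
D(3): 3−4=-1≡25 → Z
W(22): 22−4=18 → S
H(7): 7−4=3 → D
U(20): 20−4=16 → Q
A(0): 0−4=-4≡22 → W
W(22): 22−4=18 → S
P(15): 15−4=11 → L

XZSDQWSL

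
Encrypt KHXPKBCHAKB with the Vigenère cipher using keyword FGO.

PNLUQPHNOPH

Repeat the key across the message: FGOFGOFGOFG
K(10)+F(5): 15 → P
H(7)+G(6): 13 → N
X(23)+O(14): 37≡11 → L
P(15)+F(5): 20 → U
K(10)+G(6): 16 → Q
B(1)+O(14): 15 → P
C(2)+F(5): 7 → H
H(7)+G(6): 13 → N
A(0)+O(14): 14 → O
K(10)+F(5): 15 → P
B(1)+G(6): 7 → H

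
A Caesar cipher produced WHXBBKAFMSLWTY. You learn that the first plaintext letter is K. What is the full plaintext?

From the crib: W(22)−K(10)=12, so the shift is 12.
Subtract 12 from each ciphertext letter:
W(22): 22−12=10 → K
H(7): 7−12=-5≡21 → V
X(23): 23−12=11 → L
B(1): 1−12=-11≡15 → P
B(1): 1−12=-11≡15 → P
K(10): 10−12=-2≡24 → Y
A(0): 0−12=-12≡14 → O
F(5): 5−12=-7≡19 → T
M(12): 12−12=0 → A
S(18): 18−12=6 → G
L(11): 11−12=-1≡25 → Z
W(22): 22−12=10 → K
T(19): 19−12=7 → H
Y(24): 24−12=12 → M

KVLPPYOTAGZKHM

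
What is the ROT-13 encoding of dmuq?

qzhd

d(3): 3+13=16 → q
m(12): 12+13=25 → z
u(20): 20+13=33≡7 → h
q(16): 16+13=29≡3 → d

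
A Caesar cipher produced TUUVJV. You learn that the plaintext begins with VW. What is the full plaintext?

VWWXLX

From the crib: T(19)−V(21)=-2≡24, so the shift is 24.
Subtract 24 from each ciphertext letter:
T(19): 19−24=-5≡21 → V
U(20): 20−24=-4≡22 → W
U(20): 20−24=-4≡22 → W
V(21): 21−24=-3≡23 → X
J(9): 9−24=-15≡11 → L
V(21): 21−24=-3≡23 → X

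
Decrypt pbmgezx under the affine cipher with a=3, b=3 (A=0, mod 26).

The inverse of 3 mod 26 is 9, since 3·9=27≡1. Apply D(y)=9·(y−3) mod 26:
p(15): 9·(15−3)=108≡4 → e
b(1): 9·(1−3)=-18≡8 → i
m(12): 9·(12−3)=81≡3 → d
g(6): 9·(6−3)=27≡1 → b
e(4): 9·(4−3)=9 → j
z(25): 9·(25−3)=198≡16 → q
x(23): 9·(23−3)=180≡24 → y

eidbjqy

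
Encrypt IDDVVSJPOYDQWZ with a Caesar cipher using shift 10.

SNNFFCTZYINAGJ

I(8): 8+10=18 → S
D(3): 3+10=13 → N
D(3): 3+10=13 → N
V(21): 21+10=31≡5 → F
V(21): 21+10=31≡5 → F
S(18): 18+10=28≡2 → C
J(9): 9+10=19 → T
P(15): 15+10=25 → Z
O(14): 14+10=24 → Y
Y(24): 24+10=34≡8 → I
D(3): 3+10=13 → N
Q(16): 16+10=26≡0 → A
W(22): 22+10=32≡6 → G
Z(25): 25+10=35≡9 → J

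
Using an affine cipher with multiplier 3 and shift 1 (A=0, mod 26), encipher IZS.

ZYD

I(8): 3·8+1=25 → Z
Z(25): 3·25+1=76≡24 → Y
S(18): 3·18+1=55≡3 → D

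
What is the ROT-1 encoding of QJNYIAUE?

RKOZJBVF

Q(16): 16+1=17 → R
J(9): 9+1=10 → K
N(13): 13+1=14 → O
Y(24): 24+1=25 → Z
I(8): 8+1=9 → J
A(0): 0+1=1 → B
U(20): 20+1=21 → V
E(4): 4+1=5 → F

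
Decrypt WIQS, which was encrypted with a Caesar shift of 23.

W(22): 22−23=-1≡25 → Z
I(8): 8−23=-15≡11 → L
Q(16): 16−23=-7≡19 → T
S(18): 18−23=-5≡21 → V

ZLTV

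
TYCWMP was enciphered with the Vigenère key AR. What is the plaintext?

THCFMY

Repeat the key across the ciphertext: ARARAR
T(19)−A(0): 19 → T
Y(24)−R(17): 7 → H
C(2)−A(0): 2 → C
W(22)−R(17): 5 → F
M(12)−A(0): 12 → M
P(15)−R(17): -2≡24 → Y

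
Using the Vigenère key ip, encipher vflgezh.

Repeat the key across the message: ipipipi
v(21)+i(8): 29≡3 → d
f(5)+p(15): 20 → u
l(11)+i(8): 19 → t
g(6)+p(15): 21 → v
e(4)+i(8): 12 → m
z(25)+p(15): 40≡14 → o
h(7)+i(8): 15 → p

dutvmop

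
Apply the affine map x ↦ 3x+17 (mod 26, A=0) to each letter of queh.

nzdm

q(16): 3·16+17=65≡13 → n
u(20): 3·20+17=77≡25 → z
e(4): 3·4+17=29≡3 → d
h(7): 3·7+17=38≡12 → m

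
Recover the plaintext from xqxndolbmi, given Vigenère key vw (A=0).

cucrisqfrm

Repeat the key across the ciphertext: vwvwvwvwvw
x(23)−v(21): 2 → c
q(16)−w(22): -6≡20 → u
x(23)−v(21): 2 → c
n(13)−w(22): -9≡17 → r
d(3)−v(21): -18≡8 → i
o(14)−w(22): -8≡18 → s
l(11)−v(21): -10≡16 → q
b(1)−w(22): -21≡5 → f
m(12)−v(21): -9≡17 → r
i(8)−w(22): -14≡12 → m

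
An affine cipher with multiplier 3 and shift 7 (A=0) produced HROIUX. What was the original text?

The inverse of 3 mod 26 is 9, since 3·9=27≡1. Apply D(y)=9·(y−7) mod 26:
H(7): 9·(7−7)=0 → A
R(17): 9·(17−7)=90≡12 → M
O(14): 9·(14−7)=63≡11 → L
I(8): 9·(8−7)=9 → J
U(20): 9·(20−7)=117≡13 → N
X(23): 9·(23−7)=144≡14 → O

AMLJNO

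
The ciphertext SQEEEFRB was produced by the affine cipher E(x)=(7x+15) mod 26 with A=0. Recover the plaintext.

The inverse of 7 mod 26 is 15, since 7·15=105≡1. Apply D(y)=15·(y−15) mod 26:
S(18): 15·(18−15)=45≡19 → T
Q(16): 15·(16−15)=15 → P
E(4): 15·(4−15)=-165≡17 → R
E(4): 15·(4−15)=-165≡17 → R
E(4): 15·(4−15)=-165≡17 → R
F(5): 15·(5−15)=-150≡6 → G
R(17): 15·(17−15)=30≡4 → E
B(1): 15·(1−15)=-210≡24 → Y

TPRRRGEY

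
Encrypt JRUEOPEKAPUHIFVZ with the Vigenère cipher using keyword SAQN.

BRKRGPUXSPKUAFLM

Repeat the key across the message: SAQNSAQNSAQNSAQN
J(9)+S(18): 27≡1 → B
R(17)+A(0): 17 → R
U(20)+Q(16): 36≡10 → K
E(4)+N(13): 17 → R
O(14)+S(18): 32≡6 → G
P(15)+A(0): 15 → P
E(4)+Q(16): 20 → U
K(10)+N(13): 23 → X
A(0)+S(18): 18 → S
P(15)+A(0): 15 → P
U(20)+Q(16): 36≡10 → K
H(7)+N(13): 20 → U
I(8)+S(18): 26≡0 → A
F(5)+A(0): 5 → F
V(21)+Q(16): 37≡11 → L
Z(25)+N(13): 38≡12 → M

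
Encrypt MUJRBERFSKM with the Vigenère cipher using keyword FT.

RNOKGXWYXDR

Repeat the key across the message: FTFTFTFTFTF
M(12)+F(5): 17 → R
U(20)+T(19): 39≡13 → N
J(9)+F(5): 14 → O
R(17)+T(19): 36≡10 → K
B(1)+F(5): 6 → G
E(4)+T(19): 23 → X
R(17)+F(5): 22 → W
F(5)+T(19): 24 → Y
S(18)+F(5): 23 → X
K(10)+T(19): 29≡3 → D
M(12)+F(5): 17 → R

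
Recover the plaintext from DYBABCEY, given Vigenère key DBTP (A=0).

AXILYBLJ

Repeat the key across the ciphertext: DBTPDBTP
D(3)−D(3): 0 → A
Y(24)−B(1): 23 → X
B(1)−T(19): -18≡8 → I
A(0)−P(15): -15≡11 → L
B(1)−D(3): -2≡24 → Y
C(2)−B(1): 1 → B
E(4)−T(19): -15≡11 → L
Y(24)−P(15): 9 → J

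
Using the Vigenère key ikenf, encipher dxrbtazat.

Repeat the key across the message: ikenfiken
d(3)+i(8): 11 → l
x(23)+k(10): 33≡7 → h
r(17)+e(4): 21 → v
b(1)+n(13): 14 → o
t(19)+f(5): 24 → y
a(0)+i(8): 8 → i
z(25)+k(10): 35≡9 → j
a(0)+e(4): 4 → e
t(19)+n(13): 32≡6 → g

lhvoyijeg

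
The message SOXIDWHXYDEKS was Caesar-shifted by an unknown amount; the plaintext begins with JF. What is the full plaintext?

From the crib: S(18)−J(9)=9, so the shift is 9.
Subtract 9 from each ciphertext letter:
S(18): 18−9=9 → J
O(14): 14−9=5 → F
X(23): 23−9=14 → O
I(8): 8−9=-1≡25 → Z
D(3): 3−9=-6≡20 → U
W(22): 22−9=13 → N
H(7): 7−9=-2≡24 → Y
X(23): 23−9=14 → O
Y(24): 24−9=15 → P
D(3): 3−9=-6≡20 → U
E(4): 4−9=-5≡21 → V
K(10): 10−9=1 → B
S(18): 18−9=9 → J

JFOZUNYOPUVBJ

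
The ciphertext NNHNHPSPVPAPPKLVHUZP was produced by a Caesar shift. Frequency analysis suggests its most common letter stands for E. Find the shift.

The most frequent ciphertext letter is P (appears 6 times).
P is position 15; E is position 4.
Shift = 11.

11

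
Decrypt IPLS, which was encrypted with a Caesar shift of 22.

I(8): 8−22=-14≡12 → M
P(15): 15−22=-7≡19 → T
L(11): 11−22=-11≡15 → P
S(18): 18−22=-4≡22 → W

MTPW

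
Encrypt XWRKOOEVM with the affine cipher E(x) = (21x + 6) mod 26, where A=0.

VAZIOOMFY

X(23): 21·23+6=489≡21 → V
W(22): 21·22+6=468≡0 → A
R(17): 21·17+6=363≡25 → Z
K(10): 21·10+6=216≡8 → I
O(14): 21·14+6=300≡14 → O
O(14): 21·14+6=300≡14 → O
E(4): 21·4+6=90≡12 → M
V(21): 21·21+6=447≡5 → F
M(12): 21·12+6=258≡24 → Y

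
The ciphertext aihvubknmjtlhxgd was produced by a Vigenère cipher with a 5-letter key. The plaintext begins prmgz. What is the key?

Subtract each crib letter from the matching ciphertext letter (mod 26):
a(0)−p(15)=-15≡11 → l
i(8)−r(17)=-9≡17 → r
h(7)−m(12)=-5≡21 → v
v(21)−g(6)=15 → p
u(20)−z(25)=-5≡21 → v

lrvpv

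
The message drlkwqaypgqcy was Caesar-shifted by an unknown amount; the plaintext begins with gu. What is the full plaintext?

From the crib: d(3)−g(6)=-3≡23, so the shift is 23.
Subtract 23 from each ciphertext letter:
d(3): 3−23=-20≡6 → g
r(17): 17−23=-6≡20 → u
l(11): 11−23=-12≡14 → o
k(10): 10−23=-13≡13 → n
w(22): 22−23=-1≡25 → z
q(16): 16−23=-7≡19 → t
a(0): 0−23=-23≡3 → d
y(24): 24−23=1 → b
p(15): 15−23=-8≡18 → s
g(6): 6−23=-17≡9 → j
q(16): 16−23=-7≡19 → t
c(2): 2−23=-21≡5 → f
y(24): 24−23=1 → b

guonztdbsjtfb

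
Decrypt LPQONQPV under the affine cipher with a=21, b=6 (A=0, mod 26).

The inverse of 21 mod 26 is 5, since 21·5=105≡1. Apply D(y)=5·(y−6) mod 26:
L(11): 5·(11−6)=25 → Z
P(15): 5·(15−6)=45≡19 → T
Q(16): 5·(16−6)=50≡24 → Y
O(14): 5·(14−6)=40≡14 → O
N(13): 5·(13−6)=35≡9 → J
Q(16): 5·(16−6)=50≡24 → Y
P(15): 5·(15−6)=45≡19 → T
V(21): 5·(21−6)=75≡23 → X

ZTYOJYTX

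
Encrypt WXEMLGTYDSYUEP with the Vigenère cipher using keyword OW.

KTSIZCHUROMQSL

Repeat the key across the message: OWOWOWOWOWOWOW
W(22)+O(14): 36≡10 → K
X(23)+W(22): 45≡19 → T
E(4)+O(14): 18 → S
M(12)+W(22): 34≡8 → I
L(11)+O(14): 25 → Z
G(6)+W(22): 28≡2 → C
T(19)+O(14): 33≡7 → H
Y(24)+W(22): 46≡20 → U
D(3)+O(14): 17 → R
S(18)+W(22): 40≡14 → O
Y(24)+O(14): 38≡12 → M
U(20)+W(22): 42≡16 → Q
E(4)+O(14): 18 → S
P(15)+W(22): 37≡11 → L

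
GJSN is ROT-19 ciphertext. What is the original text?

NQZU

G(6): 6−19=-13≡13 → N
J(9): 9−19=-10≡16 → Q
S(18): 18−19=-1≡25 → Z
N(13): 13−19=-6≡20 → U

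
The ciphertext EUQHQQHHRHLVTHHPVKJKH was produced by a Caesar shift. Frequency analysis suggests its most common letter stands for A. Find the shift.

The most frequent ciphertext letter is H (appears 7 times).
H is position 7; A is position 0.
Shift = 7.

7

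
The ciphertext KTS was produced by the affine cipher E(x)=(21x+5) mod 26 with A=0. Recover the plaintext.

The inverse of 21 mod 26 is 5, since 21·5=105≡1. Apply D(y)=5·(y−5) mod 26:
K(10): 5·(10−5)=25 → Z
T(19): 5·(19−5)=70≡18 → S
S(18): 5·(18−5)=65≡13 → N

ZSN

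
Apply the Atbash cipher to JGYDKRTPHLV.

QTBWPIGKSOE

J(9) → Q(16)
G(6) → T(19)
Y(24) → B(1)
D(3) → W(22)
K(10) → P(15)
R(17) → I(8)
T(19) → G(6)
P(15) → K(10)
H(7) → S(18)
L(11) → O(14)
V(21) → E(4)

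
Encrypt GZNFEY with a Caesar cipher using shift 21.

G(6): 6+21=27≡1 → B
Z(25): 25+21=46≡20 → U
N(13): 13+21=34≡8 → I
F(5): 5+21=26≡0 → A
E(4): 4+21=25 → Z
Y(24): 24+21=45≡19 → T

BUIAZT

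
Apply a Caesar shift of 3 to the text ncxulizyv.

qfaxolcby

n(13): 13+3=16 → q
c(2): 2+3=5 → f
x(23): 23+3=26≡0 → a
u(20): 20+3=23 → x
l(11): 11+3=14 → o
i(8): 8+3=11 → l
z(25): 25+3=28≡2 → c
y(24): 24+3=27≡1 → b
v(21): 21+3=24 → y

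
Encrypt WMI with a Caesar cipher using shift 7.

DTP

W(22): 22+7=29≡3 → D
M(12): 12+7=19 → T
I(8): 8+7=15 → P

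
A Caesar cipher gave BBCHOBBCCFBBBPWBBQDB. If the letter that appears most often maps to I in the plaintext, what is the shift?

The most frequent ciphertext letter is B (appears 10 times).
B is position 1; I is position 8.
Shift = -7≡19.

19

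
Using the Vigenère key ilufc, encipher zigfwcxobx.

htakykiigz

Repeat the key across the message: ilufcilufc
z(25)+i(8): 33≡7 → h
i(8)+l(11): 19 → t
g(6)+u(20): 26≡0 → a
f(5)+f(5): 10 → k
w(22)+c(2): 24 → y
c(2)+i(8): 10 → k
x(23)+l(11): 34≡8 → i
o(14)+u(20): 34≡8 → i
b(1)+f(5): 6 → g
x(23)+c(2): 25 → z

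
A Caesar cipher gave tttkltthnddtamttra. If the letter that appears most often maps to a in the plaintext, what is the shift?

The most frequent ciphertext letter is t (appears 8 times).
t is position 19; a is position 0.
Shift = 19.

19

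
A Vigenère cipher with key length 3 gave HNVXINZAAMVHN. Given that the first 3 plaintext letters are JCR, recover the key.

Subtract each crib letter from the matching ciphertext letter (mod 26):
H(7)−J(9)=-2≡24 → Y
N(13)−C(2)=11 → L
V(21)−R(17)=4 → E

YLE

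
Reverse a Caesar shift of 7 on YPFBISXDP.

RIYUBLQWI

Y(24): 24−7=17 → R
P(15): 15−7=8 → I
F(5): 5−7=-2≡24 → Y
B(1): 1−7=-6≡20 → U
I(8): 8−7=1 → B
S(18): 18−7=11 → L
X(23): 23−7=16 → Q
D(3): 3−7=-4≡22 → W
P(15): 15−7=8 → I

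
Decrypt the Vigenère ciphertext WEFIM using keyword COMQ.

UQTSK

Repeat the key across the ciphertext: COMQC
W(22)−C(2): 20 → U
E(4)−O(14): -10≡16 → Q
F(5)−M(12): -7≡19 → T
I(8)−Q(16): -8≡18 → S
M(12)−C(2): 10 → K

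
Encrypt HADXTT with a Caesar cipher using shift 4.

LEHBXX

H(7): 7+4=11 → L
A(0): 0+4=4 → E
D(3): 3+4=7 → H
X(23): 23+4=27≡1 → B
T(19): 19+4=23 → X
T(19): 19+4=23 → X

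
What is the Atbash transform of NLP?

MOK

N(13) → M(12)
L(11) → O(14)
P(15) → K(10)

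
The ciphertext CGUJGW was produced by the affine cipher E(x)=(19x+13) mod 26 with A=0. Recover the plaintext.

JBZIBV

The inverse of 19 mod 26 is 11, since 19·11=209≡1. Apply D(y)=11·(y−13) mod 26:
C(2): 11·(2−13)=-121≡9 → J
G(6): 11·(6−13)=-77≡1 → B
U(20): 11·(20−13)=77≡25 → Z
J(9): 11·(9−13)=-44≡8 → I
G(6): 11·(6−13)=-77≡1 → B
W(22): 11·(22−13)=99≡21 → V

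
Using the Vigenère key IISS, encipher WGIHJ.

Repeat the key across the message: IISSI
W(22)+I(8): 30≡4 → E
G(6)+I(8): 14 → O
I(8)+S(18): 26≡0 → A
H(7)+S(18): 25 → Z
J(9)+I(8): 17 → R

EOAZR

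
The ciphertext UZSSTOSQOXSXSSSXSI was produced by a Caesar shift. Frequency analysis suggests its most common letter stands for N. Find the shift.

5

The most frequent ciphertext letter is S (appears 8 times).
S is position 18; N is position 13.
Shift = 5.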